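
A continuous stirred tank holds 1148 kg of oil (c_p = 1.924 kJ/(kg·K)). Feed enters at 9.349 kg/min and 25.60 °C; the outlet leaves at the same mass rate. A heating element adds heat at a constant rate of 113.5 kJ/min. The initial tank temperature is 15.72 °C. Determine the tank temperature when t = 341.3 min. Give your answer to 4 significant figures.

30.90 °C

Unsteady energy balance on the tank contents: M c_p dT/dt = ṁ c_p (T_in − T) + 113.5.
Rearrange: dT/dt = (T_ss − T)/τ with τ = M/ṁ = 122.794 min and T_ss = T_in + Q̇/(ṁ c_p) = 31.9099 °C.
Solution: T(t) = T_ss + (T₀ − T_ss) e^(−t/τ).
T(341.3) = 31.9099 + (-16.1899)·e^(−341.3/122.794) = 31.9099 + (-16.1899)·0.0620724 = 30.9050 °C.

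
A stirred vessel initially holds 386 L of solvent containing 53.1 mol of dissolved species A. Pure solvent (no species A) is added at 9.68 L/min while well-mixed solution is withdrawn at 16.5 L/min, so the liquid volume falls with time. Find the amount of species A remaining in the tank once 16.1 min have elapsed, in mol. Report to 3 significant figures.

Total volume: dV/dt = Q_in − Q_out = -6.8200 L/min, so V(t) = 386 − 6.8200 t and V(16.1) = 276.20 L.
Solute balance: dm/dt = 0 − Q_out C = −Q_out m/V(t).
Separate: dm/m = −Q_out dt/V(t) ⇒ ln(m/m₀) = −(Q_out/(Q_in−Q_out)) ln(V/V₀).
m = m₀ (V₀/V)^(Q_out/(Q_in−Q_out)) = 53.1 × (386/276.20)^(-2.4194) = 23.627 mol.

23.6 mol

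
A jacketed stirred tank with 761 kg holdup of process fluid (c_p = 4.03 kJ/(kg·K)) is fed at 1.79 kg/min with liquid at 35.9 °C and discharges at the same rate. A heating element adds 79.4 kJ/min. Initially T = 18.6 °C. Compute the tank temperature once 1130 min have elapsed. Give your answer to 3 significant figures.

44.9 °C

M c_p dT/dt = ṁ c_p (T_in − T) + Q̇.
τ = M/ṁ = 425.14 min; T_ss = T_in + Q̇/(ṁ c_p) = 35.9 + 79.4/(1.79·4.03) = 46.907 °C.
Solution: T(t) = T_ss + (T₀ − T_ss) e^(−t/τ).
T(1130) = 46.907 + (-28.307)·e^(−1130/425.14) = 46.907 + (-28.307)·0.070092 = 44.923 °C.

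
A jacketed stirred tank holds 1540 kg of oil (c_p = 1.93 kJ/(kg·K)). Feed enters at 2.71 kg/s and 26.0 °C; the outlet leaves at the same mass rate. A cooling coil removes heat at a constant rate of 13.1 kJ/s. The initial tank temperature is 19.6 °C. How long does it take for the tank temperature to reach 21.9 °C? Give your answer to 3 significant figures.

Unsteady energy balance on the tank contents: M c_p dT/dt = ṁ c_p (T_in − T) − 13.1.
τ = M/ṁ = 568.27 s; T_ss = T_in − Q̇/(ṁ c_p) = 23.495 °C.
T(t) = T_ss + (T₀ − T_ss) e^(−t/τ). Set T = 21.9:
e^(−t/τ) = (21.9 − 23.495)/(19.6 − 23.495) = 0.40955
t = −568.27 · ln(0.40955) = 507.28 s.

507 s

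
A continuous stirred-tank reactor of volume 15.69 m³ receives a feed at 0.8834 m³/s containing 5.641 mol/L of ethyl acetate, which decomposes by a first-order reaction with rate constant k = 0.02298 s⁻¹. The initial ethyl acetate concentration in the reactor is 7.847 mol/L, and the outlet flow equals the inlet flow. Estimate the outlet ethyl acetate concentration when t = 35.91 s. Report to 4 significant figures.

Species balance: V dC/dt = Q C_in − Q C − k V C.
This is linear with rate a = Q/V + k = 0.0792834 s⁻¹.
C_ss = Q C_in/(Q + kV) = 4.00598 mol/L; C(t) = C_ss + (C₀ − C_ss) e^(−a t).
C(35.91) = 4.00598 + (3.84102)·e^(−0.0792834·35.91) = 4.00598 + (3.84102)·0.0580143 = 4.22881 mol/L.

4.229 mol/L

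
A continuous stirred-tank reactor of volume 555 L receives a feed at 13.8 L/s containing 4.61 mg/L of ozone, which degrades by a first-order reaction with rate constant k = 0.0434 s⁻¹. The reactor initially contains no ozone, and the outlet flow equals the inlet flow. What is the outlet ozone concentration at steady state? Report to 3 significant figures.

1.68 mg/L

Accumulation = in − out − consumed: V dC/dt = Q C_in − Q C − k V C.
Steady state (dC/dt = 0): C_ss = Q C_in/(Q + kV) = C_in/(1 + kV/Q).
C_ss = 13.8·4.61/(13.8 + 0.0434·555) = 63.618/37.887 = 1.6792 mg/L.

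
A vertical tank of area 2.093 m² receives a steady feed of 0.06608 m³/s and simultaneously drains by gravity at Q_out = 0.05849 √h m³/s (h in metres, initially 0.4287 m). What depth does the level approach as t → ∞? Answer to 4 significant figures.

Level balance: A dh/dt = 0.06608 − 0.05849 √h. Setting dh/dt = 0:
Q_in = 0.05849 √h_ss ⇒ √h_ss = 0.06608/0.05849 = 1.12977.
h_ss = 1.12977² = 1.27637 m. (Since h₀ = 0.4287 m < h_ss, the level will rise toward this value.)

1.276 m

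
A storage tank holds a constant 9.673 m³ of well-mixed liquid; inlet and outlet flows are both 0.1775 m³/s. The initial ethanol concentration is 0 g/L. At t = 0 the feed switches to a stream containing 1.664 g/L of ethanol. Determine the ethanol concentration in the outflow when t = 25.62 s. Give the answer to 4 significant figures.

0.6241 g/L

Species balance on the tank: V dC/dt = Q(C_in − C).
So dC/dt = (C_in − C)/τ with τ = V/Q = 9.673/0.1775 = 54.4958 s.
Solution: C(t) = C_in + (C₀ − C_in) e^(−t/τ).
C(25.62) = 1.664 + (0 − 1.664)·e^(−25.62/54.4958) = 1.664 + (-1.66400)·0.624922 = 0.624130 g/L.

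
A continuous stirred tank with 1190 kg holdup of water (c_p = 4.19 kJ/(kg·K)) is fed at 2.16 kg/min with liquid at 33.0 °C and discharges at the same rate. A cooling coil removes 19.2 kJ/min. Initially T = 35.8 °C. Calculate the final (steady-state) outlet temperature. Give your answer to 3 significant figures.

M c_p dT/dt = ṁ c_p (T_in − T) − Q̇.
At steady state dT/dt = 0 ⇒ T_ss = T_in − Q̇/(ṁ c_p) = 33.0 − 19.2/(2.16·4.19) = 30.879 °C.

30.9 °C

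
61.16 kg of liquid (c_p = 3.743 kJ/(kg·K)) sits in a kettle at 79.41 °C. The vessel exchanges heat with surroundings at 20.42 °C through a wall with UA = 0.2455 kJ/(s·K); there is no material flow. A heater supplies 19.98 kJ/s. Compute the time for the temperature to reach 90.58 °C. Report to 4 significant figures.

644.1 s

M c_p dT/dt = −UA(T − T_amb) + Q̇.
τ = M c_p/UA = 932.472 s; T_ss = T_amb + Q̇/UA = 20.42 + 19.98/0.2455 = 101.805 °C.
T(t) = T_ss + (T₀ − T_ss)e^(−t/τ); set T = 90.58:
t = −τ ln[(T − T_ss)/(T₀ − T_ss)] = −932.472 · ln(0.501226) = 644.056 s.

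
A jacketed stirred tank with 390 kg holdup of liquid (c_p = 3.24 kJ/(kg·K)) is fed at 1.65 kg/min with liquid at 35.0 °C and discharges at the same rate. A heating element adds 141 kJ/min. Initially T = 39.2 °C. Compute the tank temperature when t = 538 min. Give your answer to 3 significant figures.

59.1 °C

Energy balance: M c_p dT/dt = ṁ c_p (T_in − T) + 141.
Rearrange: dT/dt = (T_ss − T)/τ with τ = M/ṁ = 236.36 min and T_ss = T_in + Q̇/(ṁ c_p) = 61.375 °C.
This is linear first-order; T(t) = T_ss + (T₀ − T_ss) e^(−t/τ).
T(538) = 61.375 + (-22.175)·e^(−538/236.36) = 61.375 + (-22.175)·0.10268 = 59.098 °C.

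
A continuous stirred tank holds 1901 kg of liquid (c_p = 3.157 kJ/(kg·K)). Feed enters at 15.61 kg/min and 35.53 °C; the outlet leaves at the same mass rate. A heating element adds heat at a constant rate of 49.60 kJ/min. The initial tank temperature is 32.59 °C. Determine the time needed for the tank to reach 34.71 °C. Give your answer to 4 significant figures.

93.82 min

Energy balance: M c_p dT/dt = ṁ c_p (T_in − T) + 49.60.
τ = M/ṁ = 121.781 min; T_ss = T_in + Q̇/(ṁ c_p) = 36.5365 °C.
T(t) = T_ss + (T₀ − T_ss) e^(−t/τ). Set T = 34.71:
e^(−t/τ) = (34.71 − 36.5365)/(32.59 − 36.5365) = 0.462812
t = −121.781 · ln(0.462812) = 93.8242 min.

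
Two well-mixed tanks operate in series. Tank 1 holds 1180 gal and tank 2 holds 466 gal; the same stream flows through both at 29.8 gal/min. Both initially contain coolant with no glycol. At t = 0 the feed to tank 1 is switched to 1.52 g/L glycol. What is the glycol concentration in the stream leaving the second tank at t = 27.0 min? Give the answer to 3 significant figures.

Each tank obeys Vᵢ dCᵢ/dt = Q(Cᵢ₋₁ − Cᵢ), so τᵢ = Vᵢ/Q.
τ₁ = 1180/29.8 = 39.597 min; τ₂ = 466/29.8 = 15.638 min.
Solving the cascade with C₁(0)=C₂(0)=0 gives C₂(t) = C_in[1 − (τ₁ e^(−t/τ₁) − τ₂ e^(−t/τ₂))/(τ₁ − τ₂)].
At t = 27.0: e^(−t/τ₁) = 0.50567, e^(−t/τ₂) = 0.17789.
C₂ = 1.52·[1 − (39.597·0.50567 − 15.638·0.17789)/(23.960)] = 1.52·0.28039 = 0.42620 g/L.

0.426 g/L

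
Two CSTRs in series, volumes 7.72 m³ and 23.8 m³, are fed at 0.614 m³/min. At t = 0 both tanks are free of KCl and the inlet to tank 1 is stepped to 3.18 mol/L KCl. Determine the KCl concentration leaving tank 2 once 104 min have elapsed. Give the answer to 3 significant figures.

Each tank obeys Vᵢ dCᵢ/dt = Q(Cᵢ₋₁ − Cᵢ), so τᵢ = Vᵢ/Q.
τ₁ = 7.72/0.614 = 12.573 min; τ₂ = 23.8/0.614 = 38.762 min.
Solving the cascade with C₁(0)=C₂(0)=0 gives C₂(t) = C_in[1 − (τ₁ e^(−t/τ₁) − τ₂ e^(−t/τ₂))/(τ₁ − τ₂)].
At t = 104: e^(−t/τ₁) = 0.00025570, e^(−t/τ₂) = 0.068356.
C₂ = 3.18·[1 − (12.573·0.00025570 − 38.762·0.068356)/(-26.189)] = 3.18·0.89895 = 2.8587 mol/L.

2.86 mol/L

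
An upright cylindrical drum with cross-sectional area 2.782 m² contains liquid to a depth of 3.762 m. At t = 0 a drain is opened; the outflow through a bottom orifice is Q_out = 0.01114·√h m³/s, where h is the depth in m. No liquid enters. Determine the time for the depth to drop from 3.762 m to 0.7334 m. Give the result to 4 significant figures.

541.0 s

Mass balance (ρ constant): A dh/dt = −0.01114 √h.
This is separable: 2 d(√h)/dt = −0.01114/A, so √h = √h₀ − (0.01114/(2A)) t.
t = 2A(√h₀ − √h)/0.01114 = 2·2.782·(√3.762 − √0.7334)/0.01114
  = 5.56400 × (1.93959 − 0.856388) / 0.01114 = 541.017 s.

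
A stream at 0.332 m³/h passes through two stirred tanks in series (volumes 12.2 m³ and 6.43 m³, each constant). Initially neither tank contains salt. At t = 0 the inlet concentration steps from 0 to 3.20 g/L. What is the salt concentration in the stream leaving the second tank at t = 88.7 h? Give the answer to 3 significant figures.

2.63 g/L

Each tank obeys Vᵢ dCᵢ/dt = Q(Cᵢ₋₁ − Cᵢ), so τᵢ = Vᵢ/Q.
τ₁ = 12.2/0.332 = 36.747 h; τ₂ = 6.43/0.332 = 19.367 h.
Tank 1: C₁ = C_in(1 − e^(−t/τ₁)). Tank 2 (τ₁ ≠ τ₂): C₂ = C_in[1 − (τ₁ e^(−t/τ₁) − τ₂ e^(−t/τ₂))/(τ₁ − τ₂)].
At t = 88.7: e^(−t/τ₁) = 0.089474, e^(−t/τ₂) = 0.010256.
C₂ = 3.20·[1 − (36.747·0.089474 − 19.367·0.010256)/(17.380)] = 3.20·0.82225 = 2.6312 g/L.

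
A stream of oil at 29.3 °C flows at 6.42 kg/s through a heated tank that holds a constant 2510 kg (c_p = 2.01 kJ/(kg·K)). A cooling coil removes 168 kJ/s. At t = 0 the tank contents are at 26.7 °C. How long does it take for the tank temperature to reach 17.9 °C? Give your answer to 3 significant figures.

Energy balance: M c_p dT/dt = ṁ c_p (T_in − T) − 168.
τ = M/ṁ = 390.97 s; T_ss = T_in − Q̇/(ṁ c_p) = 16.281 °C.
T(t) = T_ss + (T₀ − T_ss) e^(−t/τ). Set T = 17.9:
e^(−t/τ) = (17.9 − 16.281)/(26.7 − 16.281) = 0.15539
t = −390.97 · ln(0.15539) = 727.91 s.

728 s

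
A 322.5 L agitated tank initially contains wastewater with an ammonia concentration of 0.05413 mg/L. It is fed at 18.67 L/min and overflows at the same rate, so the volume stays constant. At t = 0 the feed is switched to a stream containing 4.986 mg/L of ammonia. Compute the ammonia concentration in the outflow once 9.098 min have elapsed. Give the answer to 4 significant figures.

Accumulation = in − out for the solute gives V dC/dt = Q(C_in − C).
So dC/dt = (C_in − C)/τ with τ = V/Q = 322.5/18.67 = 17.2737 min.
Solution: C(t) = C_in + (C₀ − C_in) e^(−t/τ).
C(9.098) = 4.986 + (0.05413 − 4.986)·e^(−9.098/17.2737) = 4.986 + (-4.93187)·0.590553 = 2.07347 mg/L.

2.073 mg/L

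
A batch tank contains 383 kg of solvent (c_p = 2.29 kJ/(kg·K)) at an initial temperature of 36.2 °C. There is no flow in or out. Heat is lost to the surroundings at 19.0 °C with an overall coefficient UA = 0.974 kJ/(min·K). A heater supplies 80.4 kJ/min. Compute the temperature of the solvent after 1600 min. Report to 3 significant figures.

90.5 °C

M c_p dT/dt = −UA(T − T_amb) + Q̇.
dT/dt = (T_ss − T)/τ with T_ss = T_amb + Q̇/UA = 19.0 + 80.4/0.974 = 101.55 °C, τ = M c_p/UA = 383·2.29/0.974 = 900.48 min.
Integrating: T(t) = T_ss + (T₀ − T_ss) e^(−t/τ).
T(1600) = 101.55 + (-65.346)·0.16917 = 90.491 °C.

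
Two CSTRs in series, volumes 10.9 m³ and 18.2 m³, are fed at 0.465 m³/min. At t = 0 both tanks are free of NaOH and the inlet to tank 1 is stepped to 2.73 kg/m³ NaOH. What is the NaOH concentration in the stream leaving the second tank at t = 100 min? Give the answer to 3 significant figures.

Each tank obeys Vᵢ dCᵢ/dt = Q(Cᵢ₋₁ − Cᵢ), so τᵢ = Vᵢ/Q.
τ₁ = 10.9/0.465 = 23.441 min; τ₂ = 18.2/0.465 = 39.140 min.
Tank 1: C₁ = C_in(1 − e^(−t/τ₁)). Tank 2 (τ₁ ≠ τ₂): C₂ = C_in[1 − (τ₁ e^(−t/τ₁) − τ₂ e^(−t/τ₂))/(τ₁ − τ₂)].
At t = 100: e^(−t/τ₁) = 0.014037, e^(−t/τ₂) = 0.077697.
C₂ = 2.73·[1 − (23.441·0.014037 − 39.140·0.077697)/(-15.699)] = 2.73·0.82725 = 2.2584 kg/m³.

2.26 kg/m³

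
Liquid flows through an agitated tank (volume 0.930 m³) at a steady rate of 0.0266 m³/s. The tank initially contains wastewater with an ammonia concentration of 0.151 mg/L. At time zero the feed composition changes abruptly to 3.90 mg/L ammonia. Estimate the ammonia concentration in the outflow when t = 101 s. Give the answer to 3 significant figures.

3.69 mg/L

Mass balance on the solute (V constant): V dC/dt = Q(C_in − C).
Time constant τ = V/Q = 0.930/0.0266 = 34.962 s.
This is linear first-order; C(t) = C_in + (C₀ − C_in) e^(−t/τ).
C(101) = 3.90 + (0.151 − 3.90)·e^(−101/34.962) = 3.90 + (-3.7490)·0.055642 = 3.6914 mg/L.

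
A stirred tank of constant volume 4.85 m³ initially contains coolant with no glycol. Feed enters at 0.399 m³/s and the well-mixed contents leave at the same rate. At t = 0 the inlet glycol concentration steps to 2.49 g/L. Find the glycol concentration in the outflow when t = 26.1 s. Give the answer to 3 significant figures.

2.20 g/L

Accumulation = in − out for the solute gives V dC/dt = Q(C_in − C).
Time constant τ = V/Q = 4.85/0.399 = 12.155 s.
Integrating: C(t) = C_in + (C₀ − C_in) e^(−t/τ).
C(26.1) = 2.49 + (0 − 2.49)·e^(−26.1/12.155) = 2.49 + (-2.4900)·0.11681 = 2.1991 g/L.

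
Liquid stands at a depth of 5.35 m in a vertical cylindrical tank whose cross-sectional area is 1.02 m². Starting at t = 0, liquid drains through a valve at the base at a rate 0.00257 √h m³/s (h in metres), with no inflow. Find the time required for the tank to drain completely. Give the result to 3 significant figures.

1840 s

Accumulation of liquid (constant cross-section A): A dh/dt = −0.00257 √h.
This is separable: 2 d(√h)/dt = −0.00257/A, so √h = √h₀ − (0.00257/(2A)) t.
Tank is empty when √h = 0: t_empty = 2A√h₀/0.00257.
t_empty = 2·1.02·√5.35/0.00257 = 2.0400·2.3130/0.00257 = 1836.0 s.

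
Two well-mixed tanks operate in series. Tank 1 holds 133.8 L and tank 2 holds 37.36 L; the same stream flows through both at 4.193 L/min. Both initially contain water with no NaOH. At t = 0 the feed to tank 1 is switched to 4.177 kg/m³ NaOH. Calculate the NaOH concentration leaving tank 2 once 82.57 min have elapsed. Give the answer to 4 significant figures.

Each tank obeys Vᵢ dCᵢ/dt = Q(Cᵢ₋₁ − Cᵢ), so τᵢ = Vᵢ/Q.
τ₁ = 133.8/4.193 = 31.9103 min; τ₂ = 37.36/4.193 = 8.91009 min.
Tank 1: C₁ = C_in(1 − e^(−t/τ₁)). Tank 2 (τ₁ ≠ τ₂): C₂ = C_in[1 − (τ₁ e^(−t/τ₁) − τ₂ e^(−t/τ₂))/(τ₁ − τ₂)].
At t = 82.57: e^(−t/τ₁) = 0.0752030, e^(−t/τ₂) = 9.44893e-05.
C₂ = 4.177·[1 − (31.9103·0.0752030 − 8.91009·9.44893e-05)/(23.0002)] = 4.177·0.895701 = 3.74134 kg/m³.

3.741 kg/m³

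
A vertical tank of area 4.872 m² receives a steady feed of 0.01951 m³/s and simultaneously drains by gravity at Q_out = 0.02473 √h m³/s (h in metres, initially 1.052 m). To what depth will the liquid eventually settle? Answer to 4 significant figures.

0.6224 m

Accumulation of liquid (constant cross-section A): A dh/dt = Q_in − 0.02473 √h. At steady state dh/dt = 0:
Q_in = 0.02473 √h_ss ⇒ √h_ss = 0.01951/0.02473 = 0.788920.
h_ss = 0.788920² = 0.622395 m. (Since h₀ = 1.052 m > h_ss, the level will fall toward this value.)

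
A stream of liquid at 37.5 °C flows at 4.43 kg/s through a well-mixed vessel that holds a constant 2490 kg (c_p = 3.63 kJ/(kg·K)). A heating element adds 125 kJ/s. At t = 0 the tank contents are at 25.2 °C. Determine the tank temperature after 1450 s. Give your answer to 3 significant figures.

43.8 °C

First-law balance (no shaft work): M c_p dT/dt = ṁ c_p (T_in − T) + 125.
Rearrange: dT/dt = (T_ss − T)/τ with τ = M/ṁ = 562.08 s and T_ss = T_in + Q̇/(ṁ c_p) = 45.273 °C.
This is linear first-order; T(t) = T_ss + (T₀ − T_ss) e^(−t/τ).
T(1450) = 45.273 + (-20.073)·e^(−1450/562.08) = 45.273 + (-20.073)·0.075795 = 43.752 °C.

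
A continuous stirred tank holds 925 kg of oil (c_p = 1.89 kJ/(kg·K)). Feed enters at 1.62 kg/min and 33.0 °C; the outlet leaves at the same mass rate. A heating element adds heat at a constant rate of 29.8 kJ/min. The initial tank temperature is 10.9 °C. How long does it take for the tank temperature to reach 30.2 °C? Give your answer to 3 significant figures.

532 min

M c_p dT/dt = ṁ c_p (T_in − T) + Q̇.
τ = M/ṁ = 570.99 min; T_ss = T_in + Q̇/(ṁ c_p) = 42.733 °C.
T(t) = T_ss + (T₀ − T_ss) e^(−t/τ). Set T = 30.2:
e^(−t/τ) = (30.2 − 42.733)/(10.9 − 42.733) = 0.39371
t = −570.99 · ln(0.39371) = 532.24 min.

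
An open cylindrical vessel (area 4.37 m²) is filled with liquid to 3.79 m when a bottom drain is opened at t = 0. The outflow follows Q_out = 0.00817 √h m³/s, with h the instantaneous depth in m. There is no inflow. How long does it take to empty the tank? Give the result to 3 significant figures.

2080 s

With no inflow, A dh/dt = −0.00817 √h.
Separate and integrate: 2(√h − √h₀) = −(0.00817/A) t.
Tank is empty when √h = 0: t_empty = 2A√h₀/0.00817.
t_empty = 2·4.37·√3.79/0.00817 = 8.7400·1.9468/0.00817 = 2082.6 s.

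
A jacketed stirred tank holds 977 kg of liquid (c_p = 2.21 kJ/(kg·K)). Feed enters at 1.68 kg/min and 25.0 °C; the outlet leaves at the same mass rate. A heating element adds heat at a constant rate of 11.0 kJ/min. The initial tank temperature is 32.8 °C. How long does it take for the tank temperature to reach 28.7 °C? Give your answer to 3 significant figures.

Energy balance: M c_p dT/dt = ṁ c_p (T_in − T) + 11.0.
τ = M/ṁ = 581.55 min; T_ss = T_in + Q̇/(ṁ c_p) = 27.963 °C.
T(t) = T_ss + (T₀ − T_ss) e^(−t/τ). Set T = 28.7:
e^(−t/τ) = (28.7 − 27.963)/(32.8 − 27.963) = 0.15242
t = −581.55 · ln(0.15242) = 1094.0 min.

1090 min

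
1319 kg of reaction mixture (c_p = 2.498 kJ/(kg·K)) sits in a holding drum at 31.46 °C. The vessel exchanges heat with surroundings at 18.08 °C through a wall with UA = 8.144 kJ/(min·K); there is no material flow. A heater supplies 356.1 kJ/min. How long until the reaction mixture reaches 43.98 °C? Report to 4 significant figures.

215.2 min

M c_p dT/dt = −UA(T − T_amb) + Q̇.
τ = M c_p/UA = 404.575 min; T_ss = T_amb + Q̇/UA = 18.08 + 356.1/8.144 = 61.8054 °C.
T(t) = T_ss + (T₀ − T_ss)e^(−t/τ); set T = 43.98:
t = −τ ln[(T − T_ss)/(T₀ − T_ss)] = −404.575 · ln(0.587417) = 215.242 min.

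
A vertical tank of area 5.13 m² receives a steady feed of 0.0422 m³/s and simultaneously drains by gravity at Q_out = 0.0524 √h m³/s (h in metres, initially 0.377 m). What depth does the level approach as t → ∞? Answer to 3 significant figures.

0.649 m

Level balance: A dh/dt = 0.0422 − 0.0524 √h. Setting dh/dt = 0:
Q_in = 0.0524 √h_ss ⇒ √h_ss = 0.0422/0.0524 = 0.80534.
h_ss = 0.80534² = 0.64858 m. (Since h₀ = 0.377 m < h_ss, the level will rise toward this value.)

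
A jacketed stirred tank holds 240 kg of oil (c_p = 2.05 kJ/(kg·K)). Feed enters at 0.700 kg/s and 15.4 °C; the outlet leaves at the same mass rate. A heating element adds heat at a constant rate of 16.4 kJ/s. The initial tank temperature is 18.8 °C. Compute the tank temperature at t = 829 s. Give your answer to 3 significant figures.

26.1 °C

Energy balance: M c_p dT/dt = ṁ c_p (T_in − T) + 16.4.
Rearrange: dT/dt = (T_ss − T)/τ with τ = M/ṁ = 342.86 s and T_ss = T_in + Q̇/(ṁ c_p) = 26.829 °C.
Integrating: T(t) = T_ss + (T₀ − T_ss) e^(−t/τ).
T(829) = 26.829 + (-8.0286)·e^(−829/342.86) = 26.829 + (-8.0286)·0.089107 = 26.113 °C.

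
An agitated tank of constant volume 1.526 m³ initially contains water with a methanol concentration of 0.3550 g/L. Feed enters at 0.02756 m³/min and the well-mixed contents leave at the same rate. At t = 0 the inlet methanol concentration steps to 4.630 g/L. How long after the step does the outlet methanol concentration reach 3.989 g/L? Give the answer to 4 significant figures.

Species balance: V dC/dt = Q(C_in − C) ⇒ τ = V/Q = 55.3701 min.
C(t) = C_in + (C₀ − C_in) e^(−t/τ). Set C = 3.989 and solve for t:
e^(−t/τ) = (C − C_in)/(C₀ − C_in) = (3.989 − 4.630)/(0.3550 − 4.630) = 0.149942
t = −τ ln(…) = 55.3701 × 1.89751 = 105.065 min.

105.1 min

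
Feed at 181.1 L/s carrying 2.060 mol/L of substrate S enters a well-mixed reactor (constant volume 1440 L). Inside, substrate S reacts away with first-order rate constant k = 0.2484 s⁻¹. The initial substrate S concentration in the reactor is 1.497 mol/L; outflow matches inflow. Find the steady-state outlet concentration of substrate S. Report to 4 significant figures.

0.6924 mol/L

Accumulation = in − out − consumed: V dC/dt = Q C_in − Q C − k V C.
At steady state: 0 = Q C_in − (Q + kV) C_ss, so C_ss = Q C_in/(Q + kV).
C_ss = 181.1·2.060/(181.1 + 0.2484·1440) = 373.066/538.796 = 0.692407 mol/L.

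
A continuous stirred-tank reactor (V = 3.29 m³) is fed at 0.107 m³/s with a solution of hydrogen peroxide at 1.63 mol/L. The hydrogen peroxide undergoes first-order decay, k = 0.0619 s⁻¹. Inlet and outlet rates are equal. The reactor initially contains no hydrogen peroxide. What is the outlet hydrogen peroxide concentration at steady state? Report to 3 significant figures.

0.561 mol/L

Species balance: V dC/dt = Q C_in − Q C − k V C.
Steady state (dC/dt = 0): C_ss = Q C_in/(Q + kV) = C_in/(1 + kV/Q).
C_ss = 0.107·1.63/(0.107 + 0.0619·3.29) = 0.17441/0.31065 = 0.56143 mol/L.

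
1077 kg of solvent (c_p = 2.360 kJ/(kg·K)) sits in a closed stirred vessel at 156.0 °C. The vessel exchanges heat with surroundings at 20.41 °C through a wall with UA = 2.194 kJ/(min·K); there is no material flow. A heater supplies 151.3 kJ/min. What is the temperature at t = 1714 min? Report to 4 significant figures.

Heat balance on the well-mixed liquid: M c_p dT/dt = −UA(T − T_amb) + Q̇.
dT/dt = (T_ss − T)/τ with T_ss = T_amb + Q̇/UA = 20.41 + 151.3/2.194 = 89.3708 °C, τ = M c_p/UA = 1077·2.360/2.194 = 1158.49 min.
This is linear first-order; T(t) = T_ss + (T₀ − T_ss) e^(−t/τ).
T(1714) = 89.3708 + (66.6292)·0.227748 = 104.545 °C.

104.5 °C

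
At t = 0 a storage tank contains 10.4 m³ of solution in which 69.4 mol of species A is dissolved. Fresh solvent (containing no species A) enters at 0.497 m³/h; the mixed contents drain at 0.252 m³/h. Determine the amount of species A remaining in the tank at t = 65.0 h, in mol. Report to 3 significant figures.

Total volume: dV/dt = Q_in − Q_out = 0.24500 m³/h, so V(t) = 10.4 + 0.24500 t and V(65.0) = 26.325 m³.
Solute balance: dm/dt = 0 − Q_out C = −Q_out m/V(t).
Separate: dm/m = −Q_out dt/V(t) ⇒ ln(m/m₀) = −(Q_out/(Q_in−Q_out)) ln(V/V₀).
m = m₀ (V₀/V)^(Q_out/(Q_in−Q_out)) = 69.4 × (10.4/26.325)^(1.0286) = 26.699 mol.

26.7 mol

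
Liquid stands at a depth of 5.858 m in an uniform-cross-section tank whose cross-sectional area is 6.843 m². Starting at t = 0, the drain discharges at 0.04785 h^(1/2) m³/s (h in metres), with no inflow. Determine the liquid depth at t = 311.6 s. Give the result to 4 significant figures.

Accumulation of liquid (constant cross-section A): A dh/dt = −0.04785 √h.
This is separable: 2 d(√h)/dt = −0.04785/A, so √h = √h₀ − (0.04785/(2A)) t.
√h = √5.858 − 0.04785·311.6/(2·6.843) = 2.42033 − 1.08944 = 1.33089.
h = 1.33089² = 1.77127 m.

1.771 m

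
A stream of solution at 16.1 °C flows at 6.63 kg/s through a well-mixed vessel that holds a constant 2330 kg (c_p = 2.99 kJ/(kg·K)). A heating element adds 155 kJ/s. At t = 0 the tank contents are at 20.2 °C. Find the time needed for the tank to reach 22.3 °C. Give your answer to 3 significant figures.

292 s

Heat balance on the well-mixed liquid: M c_p dT/dt = ṁ c_p (T_in − T) + 155.
τ = M/ṁ = 351.43 s; T_ss = T_in + Q̇/(ṁ c_p) = 23.919 °C.
T(t) = T_ss + (T₀ − T_ss) e^(−t/τ). Set T = 22.3:
e^(−t/τ) = (22.3 − 23.919)/(20.2 − 23.919) = 0.43532
t = −351.43 · ln(0.43532) = 292.28 s.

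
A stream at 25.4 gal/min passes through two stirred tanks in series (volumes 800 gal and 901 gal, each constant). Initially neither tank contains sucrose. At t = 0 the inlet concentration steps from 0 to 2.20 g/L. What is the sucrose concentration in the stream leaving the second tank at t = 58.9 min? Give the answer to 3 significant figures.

Time constants: τᵢ = Vᵢ/Q for each well-mixed tank.
τ₁ = 800/25.4 = 31.496 min; τ₂ = 901/25.4 = 35.472 min.
Tank 1: C₁ = C_in(1 − e^(−t/τ₁)). Tank 2 (τ₁ ≠ τ₂): C₂ = C_in[1 − (τ₁ e^(−t/τ₁) − τ₂ e^(−t/τ₂))/(τ₁ − τ₂)].
At t = 58.9: e^(−t/τ₁) = 0.15411, e^(−t/τ₂) = 0.19005.
C₂ = 2.20·[1 − (31.496·0.15411 − 35.472·0.19005)/(-3.9764)] = 2.20·0.52525 = 1.1556 g/L.

1.16 g/L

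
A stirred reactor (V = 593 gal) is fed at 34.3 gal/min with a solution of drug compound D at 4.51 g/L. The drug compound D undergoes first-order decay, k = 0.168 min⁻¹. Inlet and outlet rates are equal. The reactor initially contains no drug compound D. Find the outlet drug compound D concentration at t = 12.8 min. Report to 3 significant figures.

Species balance: V dC/dt = Q C_in − Q C − k V C.
This is linear with rate a = Q/V + k = 0.22584 min⁻¹.
C_ss = Q C_in/(Q + kV) = 1.1551 g/L; C(t) = C_ss + (C₀ − C_ss) e^(−a t).
C(12.8) = 1.1551 + (-1.1551)·e^(−0.22584·12.8) = 1.1551 + (-1.1551)·0.055533 = 1.0909 g/L.

1.09 g/L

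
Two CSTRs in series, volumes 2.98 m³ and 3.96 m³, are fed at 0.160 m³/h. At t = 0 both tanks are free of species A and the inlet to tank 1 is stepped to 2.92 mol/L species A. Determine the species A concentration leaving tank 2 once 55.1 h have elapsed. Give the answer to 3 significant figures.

2.11 mol/L

Each tank obeys Vᵢ dCᵢ/dt = Q(Cᵢ₋₁ − Cᵢ), so τᵢ = Vᵢ/Q.
τ₁ = 2.98/0.160 = 18.625 h; τ₂ = 3.96/0.160 = 24.750 h.
Tank 1: C₁ = C_in(1 − e^(−t/τ₁)). Tank 2 (τ₁ ≠ τ₂): C₂ = C_in[1 − (τ₁ e^(−t/τ₁) − τ₂ e^(−t/τ₂))/(τ₁ − τ₂)].
At t = 55.1: e^(−t/τ₁) = 0.051902, e^(−t/τ₂) = 0.10793.
C₂ = 2.92·[1 − (18.625·0.051902 − 24.750·0.10793)/(-6.1250)] = 2.92·0.72170 = 2.1074 mol/L.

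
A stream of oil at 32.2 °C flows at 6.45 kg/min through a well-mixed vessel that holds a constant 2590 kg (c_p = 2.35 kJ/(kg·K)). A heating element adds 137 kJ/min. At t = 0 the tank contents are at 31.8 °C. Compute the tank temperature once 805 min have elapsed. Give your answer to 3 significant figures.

40.0 °C

M c_p dT/dt = ṁ c_p (T_in − T) + Q̇.
τ = M/ṁ = 401.55 min; T_ss = T_in + Q̇/(ṁ c_p) = 32.2 + 137/(6.45·2.35) = 41.238 °C.
Solution: T(t) = T_ss + (T₀ − T_ss) e^(−t/τ).
T(805) = 41.238 + (-9.4384)·e^(−805/401.55) = 41.238 + (-9.4384)·0.13470 = 39.967 °C.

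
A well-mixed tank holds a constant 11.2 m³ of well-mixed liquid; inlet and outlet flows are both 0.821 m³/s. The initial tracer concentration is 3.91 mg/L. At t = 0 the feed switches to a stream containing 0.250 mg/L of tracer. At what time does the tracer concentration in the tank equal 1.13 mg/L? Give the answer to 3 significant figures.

19.4 s

Accumulation = in − out for the solute gives V dC/dt = Q(C_in − C), so τ = V/Q = 13.642 s.
C(t) = C_in + (C₀ − C_in) e^(−t/τ). Set C = 1.13 and solve for t:
e^(−t/τ) = (C − C_in)/(C₀ − C_in) = (1.13 − 0.250)/(3.91 − 0.250) = 0.24044
t = −τ ln(…) = 13.642 × 1.4253 = 19.444 s.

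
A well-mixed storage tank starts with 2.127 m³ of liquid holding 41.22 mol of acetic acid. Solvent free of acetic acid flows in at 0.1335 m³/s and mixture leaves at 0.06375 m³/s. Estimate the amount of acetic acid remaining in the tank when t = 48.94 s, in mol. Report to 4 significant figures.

Let m(t) be the amount of acetic acid. Volume: V(t) = V₀ + (Q_in − Q_out) t = 2.127 + 0.0697500 t; V(48.94) = 5.54056 m³.
Species balance (pure solvent in): dm/dt = −Q_out · m/V(t).
Separate: dm/m = −Q_out dt/V(t) ⇒ ln(m/m₀) = −(Q_out/(Q_in−Q_out)) ln(V/V₀).
m = m₀ (V₀/V)^(Q_out/(Q_in−Q_out)) = 41.22 × (2.127/5.54056)^(0.913978) = 17.1826 mol.

17.18 mol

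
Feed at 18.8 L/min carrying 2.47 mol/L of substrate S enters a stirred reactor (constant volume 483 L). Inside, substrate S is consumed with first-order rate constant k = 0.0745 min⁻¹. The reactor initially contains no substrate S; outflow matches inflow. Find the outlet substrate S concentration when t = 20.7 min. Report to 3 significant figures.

0.767 mol/L

Accumulation = in − out − consumed: V dC/dt = Q C_in − Q C − k V C.
This is linear with rate a = Q/V + k = 0.11342 min⁻¹.
C_ss = Q C_in/(Q + kV) = 0.84763 mol/L; C(t) = C_ss + (C₀ − C_ss) e^(−a t).
C(20.7) = 0.84763 + (-0.84763)·e^(−0.11342·20.7) = 0.84763 + (-0.84763)·0.095573 = 0.76662 mol/L.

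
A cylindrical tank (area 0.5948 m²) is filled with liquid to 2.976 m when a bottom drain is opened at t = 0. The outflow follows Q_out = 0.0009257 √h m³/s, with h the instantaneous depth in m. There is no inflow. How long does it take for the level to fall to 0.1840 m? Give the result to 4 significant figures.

A dh/dt = −Q_out = −0.0009257 √h.
This is separable: 2 d(√h)/dt = −0.0009257/A, so √h = √h₀ − (0.0009257/(2A)) t.
t = 2A(√h₀ − √h)/0.0009257 = 2·0.5948·(√2.976 − √0.1840)/0.0009257
  = 1.18960 × (1.72511 − 0.428952) / 0.0009257 = 1665.67 s.

1666 s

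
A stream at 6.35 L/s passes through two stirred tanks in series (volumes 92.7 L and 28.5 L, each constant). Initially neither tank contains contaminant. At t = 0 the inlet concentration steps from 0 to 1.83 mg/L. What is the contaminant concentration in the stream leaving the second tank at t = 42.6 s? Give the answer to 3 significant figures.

1.69 mg/L

Each tank obeys Vᵢ dCᵢ/dt = Q(Cᵢ₋₁ − Cᵢ), so τᵢ = Vᵢ/Q.
τ₁ = 92.7/6.35 = 14.598 s; τ₂ = 28.5/6.35 = 4.4882 s.
Solving the cascade with C₁(0)=C₂(0)=0 gives C₂(t) = C_in[1 − (τ₁ e^(−t/τ₁) − τ₂ e^(−t/τ₂))/(τ₁ − τ₂)].
At t = 42.6: e^(−t/τ₁) = 0.054035, e^(−t/τ₂) = 7.5485e-05.
C₂ = 1.83·[1 − (14.598·0.054035 − 4.4882·7.5485e-05)/(10.110)] = 1.83·0.92201 = 1.6873 mg/L.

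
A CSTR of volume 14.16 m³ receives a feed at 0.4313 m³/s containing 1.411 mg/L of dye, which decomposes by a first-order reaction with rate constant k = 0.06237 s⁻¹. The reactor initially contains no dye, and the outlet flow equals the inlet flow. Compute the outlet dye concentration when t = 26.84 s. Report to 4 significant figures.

0.4247 mg/L

Accumulation = in − out − consumed: V dC/dt = Q C_in − Q C − k V C.
dC/dt = (Q/V) C_in − (Q/V + k) C; effective rate a = Q/V + k = 0.0304590 + 0.06237 = 0.0928290 s⁻¹.
C_ss = Q C_in/(Q + kV) = 0.462977 mg/L; C(t) = C_ss + (C₀ − C_ss) e^(−a t).
C(26.84) = 0.462977 + (-0.462977)·e^(−0.0928290·26.84) = 0.462977 + (-0.462977)·0.0827831 = 0.424650 mg/L.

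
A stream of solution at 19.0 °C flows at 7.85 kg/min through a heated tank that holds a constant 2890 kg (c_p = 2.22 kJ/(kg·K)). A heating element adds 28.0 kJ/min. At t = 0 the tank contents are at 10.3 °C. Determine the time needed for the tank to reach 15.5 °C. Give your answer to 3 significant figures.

M c_p dT/dt = ṁ c_p (T_in − T) + Q̇.
τ = M/ṁ = 368.15 min; T_ss = T_in + Q̇/(ṁ c_p) = 20.607 °C.
T(t) = T_ss + (T₀ − T_ss) e^(−t/τ). Set T = 15.5:
e^(−t/τ) = (15.5 − 20.607)/(10.3 − 20.607) = 0.49547
t = −368.15 · ln(0.49547) = 258.53 min.

259 min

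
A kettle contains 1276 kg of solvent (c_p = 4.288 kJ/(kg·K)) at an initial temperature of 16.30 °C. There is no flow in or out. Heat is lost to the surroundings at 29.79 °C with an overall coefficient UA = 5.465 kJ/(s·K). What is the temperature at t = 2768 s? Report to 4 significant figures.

Lumped-capacitance energy balance: M c_p dT/dt = UA(T_amb − T).
dT/dt = (T_ss − T)/τ with T_ss = T_amb = 29.7900 °C, τ = M c_p/UA = 1276·4.288/5.465 = 1001.19 s.
Solution: T(t) = T_ss + (T₀ − T_ss) e^(−t/τ).
T(2768) = 29.7900 + (-13.4900)·0.0629939 = 28.9402 °C.

28.94 °C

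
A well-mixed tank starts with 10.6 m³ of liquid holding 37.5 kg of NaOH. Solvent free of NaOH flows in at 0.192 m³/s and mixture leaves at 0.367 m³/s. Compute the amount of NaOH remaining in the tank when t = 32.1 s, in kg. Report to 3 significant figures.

Total volume: dV/dt = Q_in − Q_out = -0.17500 m³/s, so V(t) = 10.6 − 0.17500 t and V(32.1) = 4.9825 m³.
Solute balance: dm/dt = 0 − Q_out C = −Q_out m/V(t).
dm/m = −Q_out dt/(V₀ − 0.17500 t); integrating gives ln(m/m₀) = −(Q_out/(Q_in−Q_out)) ln(V/V₀).
m = m₀ (V₀/V)^(Q_out/(Q_in−Q_out)) = 37.5 × (10.6/4.9825)^(-2.0971) = 7.6995 kg.

7.70 kg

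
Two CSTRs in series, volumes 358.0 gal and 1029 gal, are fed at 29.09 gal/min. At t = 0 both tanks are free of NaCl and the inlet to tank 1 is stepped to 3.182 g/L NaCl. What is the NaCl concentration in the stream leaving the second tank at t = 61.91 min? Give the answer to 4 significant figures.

2.345 g/L

Species balance on tank i: dCᵢ/dt = (Cᵢ₋₁ − Cᵢ)/τᵢ with τᵢ = Vᵢ/Q.
τ₁ = 358.0/29.09 = 12.3066 min; τ₂ = 1029/29.09 = 35.3730 min.
Tank 1: C₁ = C_in(1 − e^(−t/τ₁)). Tank 2 (τ₁ ≠ τ₂): C₂ = C_in[1 − (τ₁ e^(−t/τ₁) − τ₂ e^(−t/τ₂))/(τ₁ − τ₂)].
At t = 61.91: e^(−t/τ₁) = 0.00653476, e^(−t/τ₂) = 0.173738.
C₂ = 3.182·[1 − (12.3066·0.00653476 − 35.3730·0.173738)/(-23.0663)] = 3.182·0.737053 = 2.34530 g/L.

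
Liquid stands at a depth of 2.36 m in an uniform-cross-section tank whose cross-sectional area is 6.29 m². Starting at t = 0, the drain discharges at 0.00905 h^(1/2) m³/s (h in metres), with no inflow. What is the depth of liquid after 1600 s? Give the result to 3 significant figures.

With no inflow, A dh/dt = −0.00905 √h.
This is separable: 2 d(√h)/dt = −0.00905/A, so √h = √h₀ − (0.00905/(2A)) t.
√h = √2.36 − 0.00905·1600/(2·6.29) = 1.5362 − 1.1510 = 0.38520.
h = 0.38520² = 0.14838 m.

0.148 m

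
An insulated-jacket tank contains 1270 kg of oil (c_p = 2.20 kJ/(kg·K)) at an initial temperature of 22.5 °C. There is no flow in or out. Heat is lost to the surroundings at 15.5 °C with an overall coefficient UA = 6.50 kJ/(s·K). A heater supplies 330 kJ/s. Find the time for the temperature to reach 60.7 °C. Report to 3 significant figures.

Lumped-capacitance energy balance: M c_p dT/dt = UA(T_amb − T) + Q̇.
τ = M c_p/UA = 429.85 s; T_ss = T_amb + Q̇/UA = 15.5 + 330/6.50 = 66.269 °C.
T(t) = T_ss + (T₀ − T_ss)e^(−t/τ); set T = 60.7:
t = −τ ln[(T − T_ss)/(T₀ − T_ss)] = −429.85 · ln(0.12724) = 886.20 s.

886 s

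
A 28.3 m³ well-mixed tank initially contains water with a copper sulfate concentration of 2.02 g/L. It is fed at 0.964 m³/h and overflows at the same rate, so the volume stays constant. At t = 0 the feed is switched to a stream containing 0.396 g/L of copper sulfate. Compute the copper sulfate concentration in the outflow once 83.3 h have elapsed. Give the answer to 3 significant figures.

0.491 g/L

Species balance on the tank: V dC/dt = Q(C_in − C).
Time constant τ = V/Q = 28.3/0.964 = 29.357 h.
This is linear first-order; C(t) = C_in + (C₀ − C_in) e^(−t/τ).
C(83.3) = 0.396 + (2.02 − 0.396)·e^(−83.3/29.357) = 0.396 + (1.6240)·0.058572 = 0.49112 g/L.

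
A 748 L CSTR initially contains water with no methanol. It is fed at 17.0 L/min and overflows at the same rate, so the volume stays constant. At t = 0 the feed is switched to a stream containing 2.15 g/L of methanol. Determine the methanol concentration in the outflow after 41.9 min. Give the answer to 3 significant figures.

1.32 g/L

Accumulation = in − out for the solute gives V dC/dt = Q(C_in − C).
Time constant τ = V/Q = 748/17.0 = 44.000 min.
This is linear first-order; C(t) = C_in + (C₀ − C_in) e^(−t/τ).
C(41.9) = 2.15 + (0 − 2.15)·e^(−41.9/44.000) = 2.15 + (-2.1500)·0.38586 = 1.3204 g/L.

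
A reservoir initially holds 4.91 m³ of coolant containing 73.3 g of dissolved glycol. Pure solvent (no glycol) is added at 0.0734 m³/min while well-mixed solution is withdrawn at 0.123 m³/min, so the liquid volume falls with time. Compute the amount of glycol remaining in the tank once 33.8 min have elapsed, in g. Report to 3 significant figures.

Let m(t) be the amount of glycol. Volume: V(t) = V₀ + (Q_in − Q_out) t = 4.91 − 0.049600 t; V(33.8) = 3.2335 m³.
No glycol enters, so dm/dt = −Q_out · (m/V).
dm/m = −Q_out dt/(V₀ − 0.049600 t); integrating gives ln(m/m₀) = −(Q_out/(Q_in−Q_out)) ln(V/V₀).
m = m₀ (V₀/V)^(Q_out/(Q_in−Q_out)) = 73.3 × (4.91/3.2335)^(-2.4798) = 26.016 g.

26.0 g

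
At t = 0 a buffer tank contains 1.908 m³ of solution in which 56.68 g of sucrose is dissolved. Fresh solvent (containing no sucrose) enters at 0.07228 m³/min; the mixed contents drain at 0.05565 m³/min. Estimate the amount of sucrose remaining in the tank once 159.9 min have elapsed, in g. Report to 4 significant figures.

3.054 g

Let m(t) be the amount of sucrose. Volume: V(t) = V₀ + (Q_in − Q_out) t = 1.908 + 0.0166300 t; V(159.9) = 4.56714 m³.
Species balance (pure solvent in): dm/dt = −Q_out · m/V(t).
Separate: dm/m = −Q_out dt/V(t) ⇒ ln(m/m₀) = −(Q_out/(Q_in−Q_out)) ln(V/V₀).
m = m₀ (V₀/V)^(Q_out/(Q_in−Q_out)) = 56.68 × (1.908/4.56714)^(3.34636) = 3.05449 g.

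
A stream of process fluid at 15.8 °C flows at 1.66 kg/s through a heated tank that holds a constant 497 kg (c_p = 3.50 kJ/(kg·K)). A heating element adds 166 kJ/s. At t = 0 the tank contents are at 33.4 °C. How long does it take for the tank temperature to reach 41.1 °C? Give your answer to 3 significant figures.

M c_p dT/dt = ṁ c_p (T_in − T) + Q̇.
τ = M/ṁ = 299.40 s; T_ss = T_in + Q̇/(ṁ c_p) = 44.371 °C.
T(t) = T_ss + (T₀ − T_ss) e^(−t/τ). Set T = 41.1:
e^(−t/τ) = (41.1 − 44.371)/(33.4 − 44.371) = 0.29818
t = −299.40 · ln(0.29818) = 362.29 s.

362 s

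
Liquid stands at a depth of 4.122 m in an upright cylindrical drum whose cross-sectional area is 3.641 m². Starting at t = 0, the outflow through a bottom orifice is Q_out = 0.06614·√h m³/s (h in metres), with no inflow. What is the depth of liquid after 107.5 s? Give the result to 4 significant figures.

With no inflow, A dh/dt = −0.06614 √h.
∫ h^(−1/2) dh = −(0.06614/A) ∫ dt, giving 2√h = 2√h₀ − (0.06614/A) t.
√h = √4.122 − 0.06614·107.5/(2·3.641) = 2.03027 − 0.976387 = 1.05388.
h = 1.05388² = 1.11067 m.

1.111 m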